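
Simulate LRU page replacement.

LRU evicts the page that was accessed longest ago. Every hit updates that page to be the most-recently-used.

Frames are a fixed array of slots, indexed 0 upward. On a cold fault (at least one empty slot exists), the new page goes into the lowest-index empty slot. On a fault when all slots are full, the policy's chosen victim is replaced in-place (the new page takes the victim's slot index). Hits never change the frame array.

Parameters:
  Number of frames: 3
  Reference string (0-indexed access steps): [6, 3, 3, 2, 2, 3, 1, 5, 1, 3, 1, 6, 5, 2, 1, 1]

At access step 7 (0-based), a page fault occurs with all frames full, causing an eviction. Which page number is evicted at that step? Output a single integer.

Answer: 2

Derivation:
Step 0: ref 6 -> FAULT, frames=[6,-,-]
Step 1: ref 3 -> FAULT, frames=[6,3,-]
Step 2: ref 3 -> HIT, frames=[6,3,-]
Step 3: ref 2 -> FAULT, frames=[6,3,2]
Step 4: ref 2 -> HIT, frames=[6,3,2]
Step 5: ref 3 -> HIT, frames=[6,3,2]
Step 6: ref 1 -> FAULT, evict 6, frames=[1,3,2]
Step 7: ref 5 -> FAULT, evict 2, frames=[1,3,5]
At step 7: evicted page 2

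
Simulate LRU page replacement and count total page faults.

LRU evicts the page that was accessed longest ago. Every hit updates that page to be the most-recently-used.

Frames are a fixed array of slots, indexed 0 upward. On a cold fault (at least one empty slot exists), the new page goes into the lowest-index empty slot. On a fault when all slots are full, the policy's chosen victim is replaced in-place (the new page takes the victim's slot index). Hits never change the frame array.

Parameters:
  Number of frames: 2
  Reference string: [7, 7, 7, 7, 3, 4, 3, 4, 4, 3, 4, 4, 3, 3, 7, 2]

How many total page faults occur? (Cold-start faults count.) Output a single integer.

Step 0: ref 7 → FAULT, frames=[7,-]
Step 1: ref 7 → HIT, frames=[7,-]
Step 2: ref 7 → HIT, frames=[7,-]
Step 3: ref 7 → HIT, frames=[7,-]
Step 4: ref 3 → FAULT, frames=[7,3]
Step 5: ref 4 → FAULT (evict 7), frames=[4,3]
Step 6: ref 3 → HIT, frames=[4,3]
Step 7: ref 4 → HIT, frames=[4,3]
Step 8: ref 4 → HIT, frames=[4,3]
Step 9: ref 3 → HIT, frames=[4,3]
Step 10: ref 4 → HIT, frames=[4,3]
Step 11: ref 4 → HIT, frames=[4,3]
Step 12: ref 3 → HIT, frames=[4,3]
Step 13: ref 3 → HIT, frames=[4,3]
Step 14: ref 7 → FAULT (evict 4), frames=[7,3]
Step 15: ref 2 → FAULT (evict 3), frames=[7,2]
Total faults: 5

Answer: 5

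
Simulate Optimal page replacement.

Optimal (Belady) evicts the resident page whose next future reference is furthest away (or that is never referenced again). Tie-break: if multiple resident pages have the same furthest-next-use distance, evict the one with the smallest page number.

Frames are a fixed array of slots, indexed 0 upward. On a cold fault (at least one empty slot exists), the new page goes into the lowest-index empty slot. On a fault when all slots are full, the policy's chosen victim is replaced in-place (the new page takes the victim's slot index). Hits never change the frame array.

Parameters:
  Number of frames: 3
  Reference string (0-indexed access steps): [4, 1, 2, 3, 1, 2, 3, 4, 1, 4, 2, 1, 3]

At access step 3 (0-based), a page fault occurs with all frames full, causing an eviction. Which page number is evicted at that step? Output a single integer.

Step 0: ref 4 -> FAULT, frames=[4,-,-]
Step 1: ref 1 -> FAULT, frames=[4,1,-]
Step 2: ref 2 -> FAULT, frames=[4,1,2]
Step 3: ref 3 -> FAULT, evict 4, frames=[3,1,2]
At step 3: evicted page 4

Answer: 4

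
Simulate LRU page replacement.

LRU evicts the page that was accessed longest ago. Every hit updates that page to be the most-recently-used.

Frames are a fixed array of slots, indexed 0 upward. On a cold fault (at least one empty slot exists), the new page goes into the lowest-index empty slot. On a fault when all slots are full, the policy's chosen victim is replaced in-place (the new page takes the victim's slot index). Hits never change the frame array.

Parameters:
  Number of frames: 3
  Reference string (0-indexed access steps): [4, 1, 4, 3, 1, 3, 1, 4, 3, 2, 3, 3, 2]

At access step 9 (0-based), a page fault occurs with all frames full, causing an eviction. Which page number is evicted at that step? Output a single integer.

Step 0: ref 4 -> FAULT, frames=[4,-,-]
Step 1: ref 1 -> FAULT, frames=[4,1,-]
Step 2: ref 4 -> HIT, frames=[4,1,-]
Step 3: ref 3 -> FAULT, frames=[4,1,3]
Step 4: ref 1 -> HIT, frames=[4,1,3]
Step 5: ref 3 -> HIT, frames=[4,1,3]
Step 6: ref 1 -> HIT, frames=[4,1,3]
Step 7: ref 4 -> HIT, frames=[4,1,3]
Step 8: ref 3 -> HIT, frames=[4,1,3]
Step 9: ref 2 -> FAULT, evict 1, frames=[4,2,3]
At step 9: evicted page 1

Answer: 1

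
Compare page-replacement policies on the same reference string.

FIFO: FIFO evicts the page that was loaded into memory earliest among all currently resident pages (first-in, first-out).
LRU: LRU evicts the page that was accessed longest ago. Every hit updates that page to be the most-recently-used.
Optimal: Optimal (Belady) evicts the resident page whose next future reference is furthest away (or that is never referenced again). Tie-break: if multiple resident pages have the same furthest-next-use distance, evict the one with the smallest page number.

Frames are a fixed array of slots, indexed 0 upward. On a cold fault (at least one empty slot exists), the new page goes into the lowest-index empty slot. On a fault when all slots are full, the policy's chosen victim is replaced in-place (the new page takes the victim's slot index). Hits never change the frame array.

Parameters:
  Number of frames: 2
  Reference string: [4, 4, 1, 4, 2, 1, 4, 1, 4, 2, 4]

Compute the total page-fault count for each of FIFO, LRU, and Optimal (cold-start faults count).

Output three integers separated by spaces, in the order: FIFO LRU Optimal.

Answer: 7 6 5

Derivation:
--- FIFO ---
  step 0: ref 4 -> FAULT, frames=[4,-] (faults so far: 1)
  step 1: ref 4 -> HIT, frames=[4,-] (faults so far: 1)
  step 2: ref 1 -> FAULT, frames=[4,1] (faults so far: 2)
  step 3: ref 4 -> HIT, frames=[4,1] (faults so far: 2)
  step 4: ref 2 -> FAULT, evict 4, frames=[2,1] (faults so far: 3)
  step 5: ref 1 -> HIT, frames=[2,1] (faults so far: 3)
  step 6: ref 4 -> FAULT, evict 1, frames=[2,4] (faults so far: 4)
  step 7: ref 1 -> FAULT, evict 2, frames=[1,4] (faults so far: 5)
  step 8: ref 4 -> HIT, frames=[1,4] (faults so far: 5)
  step 9: ref 2 -> FAULT, evict 4, frames=[1,2] (faults so far: 6)
  step 10: ref 4 -> FAULT, evict 1, frames=[4,2] (faults so far: 7)
  FIFO total faults: 7
--- LRU ---
  step 0: ref 4 -> FAULT, frames=[4,-] (faults so far: 1)
  step 1: ref 4 -> HIT, frames=[4,-] (faults so far: 1)
  step 2: ref 1 -> FAULT, frames=[4,1] (faults so far: 2)
  step 3: ref 4 -> HIT, frames=[4,1] (faults so far: 2)
  step 4: ref 2 -> FAULT, evict 1, frames=[4,2] (faults so far: 3)
  step 5: ref 1 -> FAULT, evict 4, frames=[1,2] (faults so far: 4)
  step 6: ref 4 -> FAULT, evict 2, frames=[1,4] (faults so far: 5)
  step 7: ref 1 -> HIT, frames=[1,4] (faults so far: 5)
  step 8: ref 4 -> HIT, frames=[1,4] (faults so far: 5)
  step 9: ref 2 -> FAULT, evict 1, frames=[2,4] (faults so far: 6)
  step 10: ref 4 -> HIT, frames=[2,4] (faults so far: 6)
  LRU total faults: 6
--- Optimal ---
  step 0: ref 4 -> FAULT, frames=[4,-] (faults so far: 1)
  step 1: ref 4 -> HIT, frames=[4,-] (faults so far: 1)
  step 2: ref 1 -> FAULT, frames=[4,1] (faults so far: 2)
  step 3: ref 4 -> HIT, frames=[4,1] (faults so far: 2)
  step 4: ref 2 -> FAULT, evict 4, frames=[2,1] (faults so far: 3)
  step 5: ref 1 -> HIT, frames=[2,1] (faults so far: 3)
  step 6: ref 4 -> FAULT, evict 2, frames=[4,1] (faults so far: 4)
  step 7: ref 1 -> HIT, frames=[4,1] (faults so far: 4)
  step 8: ref 4 -> HIT, frames=[4,1] (faults so far: 4)
  step 9: ref 2 -> FAULT, evict 1, frames=[4,2] (faults so far: 5)
  step 10: ref 4 -> HIT, frames=[4,2] (faults so far: 5)
  Optimal total faults: 5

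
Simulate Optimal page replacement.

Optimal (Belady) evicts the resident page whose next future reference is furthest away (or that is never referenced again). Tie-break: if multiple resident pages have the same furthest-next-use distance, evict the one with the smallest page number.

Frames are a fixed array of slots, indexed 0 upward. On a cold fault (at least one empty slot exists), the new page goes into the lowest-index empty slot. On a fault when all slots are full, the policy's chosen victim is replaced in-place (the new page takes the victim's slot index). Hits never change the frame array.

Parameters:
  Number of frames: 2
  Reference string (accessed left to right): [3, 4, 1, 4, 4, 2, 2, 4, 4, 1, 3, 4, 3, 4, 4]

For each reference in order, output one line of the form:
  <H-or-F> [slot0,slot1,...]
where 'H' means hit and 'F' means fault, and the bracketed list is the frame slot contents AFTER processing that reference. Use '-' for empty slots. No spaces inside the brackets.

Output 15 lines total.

F [3,-]
F [3,4]
F [1,4]
H [1,4]
H [1,4]
F [2,4]
H [2,4]
H [2,4]
H [2,4]
F [1,4]
F [3,4]
H [3,4]
H [3,4]
H [3,4]
H [3,4]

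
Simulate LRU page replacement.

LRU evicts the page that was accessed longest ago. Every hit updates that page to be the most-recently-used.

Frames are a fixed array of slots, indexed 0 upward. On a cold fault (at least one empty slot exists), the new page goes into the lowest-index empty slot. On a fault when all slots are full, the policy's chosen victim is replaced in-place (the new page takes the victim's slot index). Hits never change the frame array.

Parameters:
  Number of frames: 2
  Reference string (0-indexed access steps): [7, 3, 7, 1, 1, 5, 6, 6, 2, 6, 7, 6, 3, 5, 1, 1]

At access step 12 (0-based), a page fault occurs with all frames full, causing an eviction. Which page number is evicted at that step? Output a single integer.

Answer: 7

Derivation:
Step 0: ref 7 -> FAULT, frames=[7,-]
Step 1: ref 3 -> FAULT, frames=[7,3]
Step 2: ref 7 -> HIT, frames=[7,3]
Step 3: ref 1 -> FAULT, evict 3, frames=[7,1]
Step 4: ref 1 -> HIT, frames=[7,1]
Step 5: ref 5 -> FAULT, evict 7, frames=[5,1]
Step 6: ref 6 -> FAULT, evict 1, frames=[5,6]
Step 7: ref 6 -> HIT, frames=[5,6]
Step 8: ref 2 -> FAULT, evict 5, frames=[2,6]
Step 9: ref 6 -> HIT, frames=[2,6]
Step 10: ref 7 -> FAULT, evict 2, frames=[7,6]
Step 11: ref 6 -> HIT, frames=[7,6]
Step 12: ref 3 -> FAULT, evict 7, frames=[3,6]
At step 12: evicted page 7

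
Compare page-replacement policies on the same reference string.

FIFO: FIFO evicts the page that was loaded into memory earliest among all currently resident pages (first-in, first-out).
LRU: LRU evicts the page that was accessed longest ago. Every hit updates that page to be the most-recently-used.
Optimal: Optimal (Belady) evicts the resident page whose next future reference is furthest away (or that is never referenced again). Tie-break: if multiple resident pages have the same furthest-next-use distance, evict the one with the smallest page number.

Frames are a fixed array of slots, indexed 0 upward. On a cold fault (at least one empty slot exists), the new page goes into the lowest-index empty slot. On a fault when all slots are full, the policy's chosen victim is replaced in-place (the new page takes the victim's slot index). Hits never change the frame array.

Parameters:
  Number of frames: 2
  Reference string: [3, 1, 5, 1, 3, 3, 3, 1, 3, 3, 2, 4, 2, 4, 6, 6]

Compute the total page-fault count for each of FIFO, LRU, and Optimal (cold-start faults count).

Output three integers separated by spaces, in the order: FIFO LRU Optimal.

Answer: 8 7 7

Derivation:
--- FIFO ---
  step 0: ref 3 -> FAULT, frames=[3,-] (faults so far: 1)
  step 1: ref 1 -> FAULT, frames=[3,1] (faults so far: 2)
  step 2: ref 5 -> FAULT, evict 3, frames=[5,1] (faults so far: 3)
  step 3: ref 1 -> HIT, frames=[5,1] (faults so far: 3)
  step 4: ref 3 -> FAULT, evict 1, frames=[5,3] (faults so far: 4)
  step 5: ref 3 -> HIT, frames=[5,3] (faults so far: 4)
  step 6: ref 3 -> HIT, frames=[5,3] (faults so far: 4)
  step 7: ref 1 -> FAULT, evict 5, frames=[1,3] (faults so far: 5)
  step 8: ref 3 -> HIT, frames=[1,3] (faults so far: 5)
  step 9: ref 3 -> HIT, frames=[1,3] (faults so far: 5)
  step 10: ref 2 -> FAULT, evict 3, frames=[1,2] (faults so far: 6)
  step 11: ref 4 -> FAULT, evict 1, frames=[4,2] (faults so far: 7)
  step 12: ref 2 -> HIT, frames=[4,2] (faults so far: 7)
  step 13: ref 4 -> HIT, frames=[4,2] (faults so far: 7)
  step 14: ref 6 -> FAULT, evict 2, frames=[4,6] (faults so far: 8)
  step 15: ref 6 -> HIT, frames=[4,6] (faults so far: 8)
  FIFO total faults: 8
--- LRU ---
  step 0: ref 3 -> FAULT, frames=[3,-] (faults so far: 1)
  step 1: ref 1 -> FAULT, frames=[3,1] (faults so far: 2)
  step 2: ref 5 -> FAULT, evict 3, frames=[5,1] (faults so far: 3)
  step 3: ref 1 -> HIT, frames=[5,1] (faults so far: 3)
  step 4: ref 3 -> FAULT, evict 5, frames=[3,1] (faults so far: 4)
  step 5: ref 3 -> HIT, frames=[3,1] (faults so far: 4)
  step 6: ref 3 -> HIT, frames=[3,1] (faults so far: 4)
  step 7: ref 1 -> HIT, frames=[3,1] (faults so far: 4)
  step 8: ref 3 -> HIT, frames=[3,1] (faults so far: 4)
  step 9: ref 3 -> HIT, frames=[3,1] (faults so far: 4)
  step 10: ref 2 -> FAULT, evict 1, frames=[3,2] (faults so far: 5)
  step 11: ref 4 -> FAULT, evict 3, frames=[4,2] (faults so far: 6)
  step 12: ref 2 -> HIT, frames=[4,2] (faults so far: 6)
  step 13: ref 4 -> HIT, frames=[4,2] (faults so far: 6)
  step 14: ref 6 -> FAULT, evict 2, frames=[4,6] (faults so far: 7)
  step 15: ref 6 -> HIT, frames=[4,6] (faults so far: 7)
  LRU total faults: 7
--- Optimal ---
  step 0: ref 3 -> FAULT, frames=[3,-] (faults so far: 1)
  step 1: ref 1 -> FAULT, frames=[3,1] (faults so far: 2)
  step 2: ref 5 -> FAULT, evict 3, frames=[5,1] (faults so far: 3)
  step 3: ref 1 -> HIT, frames=[5,1] (faults so far: 3)
  step 4: ref 3 -> FAULT, evict 5, frames=[3,1] (faults so far: 4)
  step 5: ref 3 -> HIT, frames=[3,1] (faults so far: 4)
  step 6: ref 3 -> HIT, frames=[3,1] (faults so far: 4)
  step 7: ref 1 -> HIT, frames=[3,1] (faults so far: 4)
  step 8: ref 3 -> HIT, frames=[3,1] (faults so far: 4)
  step 9: ref 3 -> HIT, frames=[3,1] (faults so far: 4)
  step 10: ref 2 -> FAULT, evict 1, frames=[3,2] (faults so far: 5)
  step 11: ref 4 -> FAULT, evict 3, frames=[4,2] (faults so far: 6)
  step 12: ref 2 -> HIT, frames=[4,2] (faults so far: 6)
  step 13: ref 4 -> HIT, frames=[4,2] (faults so far: 6)
  step 14: ref 6 -> FAULT, evict 2, frames=[4,6] (faults so far: 7)
  step 15: ref 6 -> HIT, frames=[4,6] (faults so far: 7)
  Optimal total faults: 7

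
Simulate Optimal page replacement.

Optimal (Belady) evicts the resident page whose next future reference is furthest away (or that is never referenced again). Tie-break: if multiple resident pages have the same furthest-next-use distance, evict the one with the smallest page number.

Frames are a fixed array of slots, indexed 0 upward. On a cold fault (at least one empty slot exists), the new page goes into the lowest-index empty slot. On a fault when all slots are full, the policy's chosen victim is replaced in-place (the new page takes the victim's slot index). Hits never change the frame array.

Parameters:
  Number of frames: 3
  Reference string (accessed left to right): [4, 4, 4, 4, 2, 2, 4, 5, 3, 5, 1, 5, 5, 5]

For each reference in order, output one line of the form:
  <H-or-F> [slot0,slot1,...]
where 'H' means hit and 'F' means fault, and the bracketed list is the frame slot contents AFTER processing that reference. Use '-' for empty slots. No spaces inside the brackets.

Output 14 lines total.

F [4,-,-]
H [4,-,-]
H [4,-,-]
H [4,-,-]
F [4,2,-]
H [4,2,-]
H [4,2,-]
F [4,2,5]
F [4,3,5]
H [4,3,5]
F [4,1,5]
H [4,1,5]
H [4,1,5]
H [4,1,5]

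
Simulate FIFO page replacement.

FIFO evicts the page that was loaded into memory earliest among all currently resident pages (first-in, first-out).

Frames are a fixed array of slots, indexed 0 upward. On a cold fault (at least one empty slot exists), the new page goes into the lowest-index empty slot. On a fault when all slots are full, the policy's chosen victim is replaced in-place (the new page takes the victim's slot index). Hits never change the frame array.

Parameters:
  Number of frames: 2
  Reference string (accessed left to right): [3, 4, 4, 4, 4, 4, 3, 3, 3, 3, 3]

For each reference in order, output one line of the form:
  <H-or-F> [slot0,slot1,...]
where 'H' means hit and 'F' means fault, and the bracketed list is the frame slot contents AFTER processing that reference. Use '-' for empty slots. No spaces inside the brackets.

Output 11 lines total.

F [3,-]
F [3,4]
H [3,4]
H [3,4]
H [3,4]
H [3,4]
H [3,4]
H [3,4]
H [3,4]
H [3,4]
H [3,4]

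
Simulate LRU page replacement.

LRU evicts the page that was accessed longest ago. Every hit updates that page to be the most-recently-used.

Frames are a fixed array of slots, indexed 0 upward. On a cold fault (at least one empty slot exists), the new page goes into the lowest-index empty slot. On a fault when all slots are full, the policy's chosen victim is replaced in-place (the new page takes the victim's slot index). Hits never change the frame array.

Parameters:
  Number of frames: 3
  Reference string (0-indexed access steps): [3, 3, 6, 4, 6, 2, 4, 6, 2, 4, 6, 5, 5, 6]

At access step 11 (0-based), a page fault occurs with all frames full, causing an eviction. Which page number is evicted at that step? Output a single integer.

Answer: 2

Derivation:
Step 0: ref 3 -> FAULT, frames=[3,-,-]
Step 1: ref 3 -> HIT, frames=[3,-,-]
Step 2: ref 6 -> FAULT, frames=[3,6,-]
Step 3: ref 4 -> FAULT, frames=[3,6,4]
Step 4: ref 6 -> HIT, frames=[3,6,4]
Step 5: ref 2 -> FAULT, evict 3, frames=[2,6,4]
Step 6: ref 4 -> HIT, frames=[2,6,4]
Step 7: ref 6 -> HIT, frames=[2,6,4]
Step 8: ref 2 -> HIT, frames=[2,6,4]
Step 9: ref 4 -> HIT, frames=[2,6,4]
Step 10: ref 6 -> HIT, frames=[2,6,4]
Step 11: ref 5 -> FAULT, evict 2, frames=[5,6,4]
At step 11: evicted page 2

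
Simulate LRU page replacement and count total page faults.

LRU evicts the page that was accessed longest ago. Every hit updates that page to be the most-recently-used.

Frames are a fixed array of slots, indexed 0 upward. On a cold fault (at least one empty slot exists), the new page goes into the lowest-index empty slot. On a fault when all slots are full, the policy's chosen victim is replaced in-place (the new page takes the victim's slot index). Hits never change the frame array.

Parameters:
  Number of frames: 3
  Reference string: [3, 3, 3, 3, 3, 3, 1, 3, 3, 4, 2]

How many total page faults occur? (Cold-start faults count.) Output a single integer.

Step 0: ref 3 → FAULT, frames=[3,-,-]
Step 1: ref 3 → HIT, frames=[3,-,-]
Step 2: ref 3 → HIT, frames=[3,-,-]
Step 3: ref 3 → HIT, frames=[3,-,-]
Step 4: ref 3 → HIT, frames=[3,-,-]
Step 5: ref 3 → HIT, frames=[3,-,-]
Step 6: ref 1 → FAULT, frames=[3,1,-]
Step 7: ref 3 → HIT, frames=[3,1,-]
Step 8: ref 3 → HIT, frames=[3,1,-]
Step 9: ref 4 → FAULT, frames=[3,1,4]
Step 10: ref 2 → FAULT (evict 1), frames=[3,2,4]
Total faults: 4

Answer: 4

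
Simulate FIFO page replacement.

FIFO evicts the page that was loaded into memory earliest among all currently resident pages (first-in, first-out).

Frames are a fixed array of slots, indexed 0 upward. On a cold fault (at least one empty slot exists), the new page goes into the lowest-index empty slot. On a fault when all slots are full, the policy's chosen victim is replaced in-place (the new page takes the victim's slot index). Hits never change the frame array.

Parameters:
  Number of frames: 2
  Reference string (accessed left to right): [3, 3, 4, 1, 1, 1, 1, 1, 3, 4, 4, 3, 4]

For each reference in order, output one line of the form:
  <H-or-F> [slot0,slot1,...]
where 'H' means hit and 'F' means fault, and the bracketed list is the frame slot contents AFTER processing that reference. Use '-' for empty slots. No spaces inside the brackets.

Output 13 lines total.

F [3,-]
H [3,-]
F [3,4]
F [1,4]
H [1,4]
H [1,4]
H [1,4]
H [1,4]
F [1,3]
F [4,3]
H [4,3]
H [4,3]
H [4,3]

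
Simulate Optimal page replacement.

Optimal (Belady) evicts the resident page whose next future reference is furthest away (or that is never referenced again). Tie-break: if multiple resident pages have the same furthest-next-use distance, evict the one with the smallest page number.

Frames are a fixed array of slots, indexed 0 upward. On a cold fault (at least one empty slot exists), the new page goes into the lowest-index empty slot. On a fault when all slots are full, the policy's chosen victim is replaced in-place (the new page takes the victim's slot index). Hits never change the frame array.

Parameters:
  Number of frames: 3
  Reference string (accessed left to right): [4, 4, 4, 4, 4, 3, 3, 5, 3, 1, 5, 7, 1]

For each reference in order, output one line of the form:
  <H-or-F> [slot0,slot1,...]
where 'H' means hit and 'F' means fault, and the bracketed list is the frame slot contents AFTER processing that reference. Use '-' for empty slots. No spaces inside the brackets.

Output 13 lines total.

F [4,-,-]
H [4,-,-]
H [4,-,-]
H [4,-,-]
H [4,-,-]
F [4,3,-]
H [4,3,-]
F [4,3,5]
H [4,3,5]
F [4,1,5]
H [4,1,5]
F [7,1,5]
H [7,1,5]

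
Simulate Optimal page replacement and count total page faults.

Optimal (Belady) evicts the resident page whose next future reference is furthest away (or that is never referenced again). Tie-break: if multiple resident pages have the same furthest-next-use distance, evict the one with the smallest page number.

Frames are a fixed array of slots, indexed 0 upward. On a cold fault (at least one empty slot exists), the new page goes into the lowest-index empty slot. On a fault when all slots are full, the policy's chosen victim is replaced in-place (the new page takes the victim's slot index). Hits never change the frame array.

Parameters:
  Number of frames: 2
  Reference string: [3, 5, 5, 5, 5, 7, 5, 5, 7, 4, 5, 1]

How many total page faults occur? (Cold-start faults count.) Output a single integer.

Step 0: ref 3 → FAULT, frames=[3,-]
Step 1: ref 5 → FAULT, frames=[3,5]
Step 2: ref 5 → HIT, frames=[3,5]
Step 3: ref 5 → HIT, frames=[3,5]
Step 4: ref 5 → HIT, frames=[3,5]
Step 5: ref 7 → FAULT (evict 3), frames=[7,5]
Step 6: ref 5 → HIT, frames=[7,5]
Step 7: ref 5 → HIT, frames=[7,5]
Step 8: ref 7 → HIT, frames=[7,5]
Step 9: ref 4 → FAULT (evict 7), frames=[4,5]
Step 10: ref 5 → HIT, frames=[4,5]
Step 11: ref 1 → FAULT (evict 4), frames=[1,5]
Total faults: 5

Answer: 5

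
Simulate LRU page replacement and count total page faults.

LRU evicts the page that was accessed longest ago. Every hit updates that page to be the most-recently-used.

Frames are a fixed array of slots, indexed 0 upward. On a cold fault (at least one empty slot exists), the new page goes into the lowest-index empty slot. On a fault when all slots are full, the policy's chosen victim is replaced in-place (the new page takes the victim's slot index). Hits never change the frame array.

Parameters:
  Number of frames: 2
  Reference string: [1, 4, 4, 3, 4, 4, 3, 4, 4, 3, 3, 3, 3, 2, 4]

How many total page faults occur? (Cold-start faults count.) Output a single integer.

Step 0: ref 1 → FAULT, frames=[1,-]
Step 1: ref 4 → FAULT, frames=[1,4]
Step 2: ref 4 → HIT, frames=[1,4]
Step 3: ref 3 → FAULT (evict 1), frames=[3,4]
Step 4: ref 4 → HIT, frames=[3,4]
Step 5: ref 4 → HIT, frames=[3,4]
Step 6: ref 3 → HIT, frames=[3,4]
Step 7: ref 4 → HIT, frames=[3,4]
Step 8: ref 4 → HIT, frames=[3,4]
Step 9: ref 3 → HIT, frames=[3,4]
Step 10: ref 3 → HIT, frames=[3,4]
Step 11: ref 3 → HIT, frames=[3,4]
Step 12: ref 3 → HIT, frames=[3,4]
Step 13: ref 2 → FAULT (evict 4), frames=[3,2]
Step 14: ref 4 → FAULT (evict 3), frames=[4,2]
Total faults: 5

Answer: 5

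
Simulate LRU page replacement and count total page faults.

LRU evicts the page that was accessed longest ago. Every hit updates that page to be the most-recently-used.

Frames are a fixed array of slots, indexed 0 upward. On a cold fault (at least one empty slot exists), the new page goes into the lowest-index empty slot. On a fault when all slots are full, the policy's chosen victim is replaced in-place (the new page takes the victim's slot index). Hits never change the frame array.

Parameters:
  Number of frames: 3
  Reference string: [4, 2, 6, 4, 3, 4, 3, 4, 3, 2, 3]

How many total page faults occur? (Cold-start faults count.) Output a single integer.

Step 0: ref 4 → FAULT, frames=[4,-,-]
Step 1: ref 2 → FAULT, frames=[4,2,-]
Step 2: ref 6 → FAULT, frames=[4,2,6]
Step 3: ref 4 → HIT, frames=[4,2,6]
Step 4: ref 3 → FAULT (evict 2), frames=[4,3,6]
Step 5: ref 4 → HIT, frames=[4,3,6]
Step 6: ref 3 → HIT, frames=[4,3,6]
Step 7: ref 4 → HIT, frames=[4,3,6]
Step 8: ref 3 → HIT, frames=[4,3,6]
Step 9: ref 2 → FAULT (evict 6), frames=[4,3,2]
Step 10: ref 3 → HIT, frames=[4,3,2]
Total faults: 5

Answer: 5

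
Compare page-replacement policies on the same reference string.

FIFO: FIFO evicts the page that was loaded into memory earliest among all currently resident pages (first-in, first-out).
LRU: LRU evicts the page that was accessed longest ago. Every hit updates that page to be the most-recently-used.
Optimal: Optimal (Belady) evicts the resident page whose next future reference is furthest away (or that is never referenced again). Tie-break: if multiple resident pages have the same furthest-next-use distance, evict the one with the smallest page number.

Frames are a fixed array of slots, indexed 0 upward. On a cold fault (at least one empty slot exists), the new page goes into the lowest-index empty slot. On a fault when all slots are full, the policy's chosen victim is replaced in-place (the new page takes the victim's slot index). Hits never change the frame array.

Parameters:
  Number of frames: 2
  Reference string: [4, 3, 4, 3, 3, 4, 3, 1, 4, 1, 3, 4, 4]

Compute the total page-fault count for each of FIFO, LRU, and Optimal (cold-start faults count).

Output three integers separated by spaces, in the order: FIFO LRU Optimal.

Answer: 5 6 4

Derivation:
--- FIFO ---
  step 0: ref 4 -> FAULT, frames=[4,-] (faults so far: 1)
  step 1: ref 3 -> FAULT, frames=[4,3] (faults so far: 2)
  step 2: ref 4 -> HIT, frames=[4,3] (faults so far: 2)
  step 3: ref 3 -> HIT, frames=[4,3] (faults so far: 2)
  step 4: ref 3 -> HIT, frames=[4,3] (faults so far: 2)
  step 5: ref 4 -> HIT, frames=[4,3] (faults so far: 2)
  step 6: ref 3 -> HIT, frames=[4,3] (faults so far: 2)
  step 7: ref 1 -> FAULT, evict 4, frames=[1,3] (faults so far: 3)
  step 8: ref 4 -> FAULT, evict 3, frames=[1,4] (faults so far: 4)
  step 9: ref 1 -> HIT, frames=[1,4] (faults so far: 4)
  step 10: ref 3 -> FAULT, evict 1, frames=[3,4] (faults so far: 5)
  step 11: ref 4 -> HIT, frames=[3,4] (faults so far: 5)
  step 12: ref 4 -> HIT, frames=[3,4] (faults so far: 5)
  FIFO total faults: 5
--- LRU ---
  step 0: ref 4 -> FAULT, frames=[4,-] (faults so far: 1)
  step 1: ref 3 -> FAULT, frames=[4,3] (faults so far: 2)
  step 2: ref 4 -> HIT, frames=[4,3] (faults so far: 2)
  step 3: ref 3 -> HIT, frames=[4,3] (faults so far: 2)
  step 4: ref 3 -> HIT, frames=[4,3] (faults so far: 2)
  step 5: ref 4 -> HIT, frames=[4,3] (faults so far: 2)
  step 6: ref 3 -> HIT, frames=[4,3] (faults so far: 2)
  step 7: ref 1 -> FAULT, evict 4, frames=[1,3] (faults so far: 3)
  step 8: ref 4 -> FAULT, evict 3, frames=[1,4] (faults so far: 4)
  step 9: ref 1 -> HIT, frames=[1,4] (faults so far: 4)
  step 10: ref 3 -> FAULT, evict 4, frames=[1,3] (faults so far: 5)
  step 11: ref 4 -> FAULT, evict 1, frames=[4,3] (faults so far: 6)
  step 12: ref 4 -> HIT, frames=[4,3] (faults so far: 6)
  LRU total faults: 6
--- Optimal ---
  step 0: ref 4 -> FAULT, frames=[4,-] (faults so far: 1)
  step 1: ref 3 -> FAULT, frames=[4,3] (faults so far: 2)
  step 2: ref 4 -> HIT, frames=[4,3] (faults so far: 2)
  step 3: ref 3 -> HIT, frames=[4,3] (faults so far: 2)
  step 4: ref 3 -> HIT, frames=[4,3] (faults so far: 2)
  step 5: ref 4 -> HIT, frames=[4,3] (faults so far: 2)
  step 6: ref 3 -> HIT, frames=[4,3] (faults so far: 2)
  step 7: ref 1 -> FAULT, evict 3, frames=[4,1] (faults so far: 3)
  step 8: ref 4 -> HIT, frames=[4,1] (faults so far: 3)
  step 9: ref 1 -> HIT, frames=[4,1] (faults so far: 3)
  step 10: ref 3 -> FAULT, evict 1, frames=[4,3] (faults so far: 4)
  step 11: ref 4 -> HIT, frames=[4,3] (faults so far: 4)
  step 12: ref 4 -> HIT, frames=[4,3] (faults so far: 4)
  Optimal total faults: 4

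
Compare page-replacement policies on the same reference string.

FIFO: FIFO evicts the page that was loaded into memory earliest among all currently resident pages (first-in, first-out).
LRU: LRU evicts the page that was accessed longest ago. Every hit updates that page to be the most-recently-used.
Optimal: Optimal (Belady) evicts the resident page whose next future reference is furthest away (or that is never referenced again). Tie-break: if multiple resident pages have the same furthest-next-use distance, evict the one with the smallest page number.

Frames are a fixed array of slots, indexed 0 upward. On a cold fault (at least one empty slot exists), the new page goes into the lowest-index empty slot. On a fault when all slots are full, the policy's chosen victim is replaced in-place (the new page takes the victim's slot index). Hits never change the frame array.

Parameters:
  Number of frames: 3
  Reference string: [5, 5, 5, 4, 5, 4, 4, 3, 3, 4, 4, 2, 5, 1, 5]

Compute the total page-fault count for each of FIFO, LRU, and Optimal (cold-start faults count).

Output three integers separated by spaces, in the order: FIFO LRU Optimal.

Answer: 6 6 5

Derivation:
--- FIFO ---
  step 0: ref 5 -> FAULT, frames=[5,-,-] (faults so far: 1)
  step 1: ref 5 -> HIT, frames=[5,-,-] (faults so far: 1)
  step 2: ref 5 -> HIT, frames=[5,-,-] (faults so far: 1)
  step 3: ref 4 -> FAULT, frames=[5,4,-] (faults so far: 2)
  step 4: ref 5 -> HIT, frames=[5,4,-] (faults so far: 2)
  step 5: ref 4 -> HIT, frames=[5,4,-] (faults so far: 2)
  step 6: ref 4 -> HIT, frames=[5,4,-] (faults so far: 2)
  step 7: ref 3 -> FAULT, frames=[5,4,3] (faults so far: 3)
  step 8: ref 3 -> HIT, frames=[5,4,3] (faults so far: 3)
  step 9: ref 4 -> HIT, frames=[5,4,3] (faults so far: 3)
  step 10: ref 4 -> HIT, frames=[5,4,3] (faults so far: 3)
  step 11: ref 2 -> FAULT, evict 5, frames=[2,4,3] (faults so far: 4)
  step 12: ref 5 -> FAULT, evict 4, frames=[2,5,3] (faults so far: 5)
  step 13: ref 1 -> FAULT, evict 3, frames=[2,5,1] (faults so far: 6)
  step 14: ref 5 -> HIT, frames=[2,5,1] (faults so far: 6)
  FIFO total faults: 6
--- LRU ---
  step 0: ref 5 -> FAULT, frames=[5,-,-] (faults so far: 1)
  step 1: ref 5 -> HIT, frames=[5,-,-] (faults so far: 1)
  step 2: ref 5 -> HIT, frames=[5,-,-] (faults so far: 1)
  step 3: ref 4 -> FAULT, frames=[5,4,-] (faults so far: 2)
  step 4: ref 5 -> HIT, frames=[5,4,-] (faults so far: 2)
  step 5: ref 4 -> HIT, frames=[5,4,-] (faults so far: 2)
  step 6: ref 4 -> HIT, frames=[5,4,-] (faults so far: 2)
  step 7: ref 3 -> FAULT, frames=[5,4,3] (faults so far: 3)
  step 8: ref 3 -> HIT, frames=[5,4,3] (faults so far: 3)
  step 9: ref 4 -> HIT, frames=[5,4,3] (faults so far: 3)
  step 10: ref 4 -> HIT, frames=[5,4,3] (faults so far: 3)
  step 11: ref 2 -> FAULT, evict 5, frames=[2,4,3] (faults so far: 4)
  step 12: ref 5 -> FAULT, evict 3, frames=[2,4,5] (faults so far: 5)
  step 13: ref 1 -> FAULT, evict 4, frames=[2,1,5] (faults so far: 6)
  step 14: ref 5 -> HIT, frames=[2,1,5] (faults so far: 6)
  LRU total faults: 6
--- Optimal ---
  step 0: ref 5 -> FAULT, frames=[5,-,-] (faults so far: 1)
  step 1: ref 5 -> HIT, frames=[5,-,-] (faults so far: 1)
  step 2: ref 5 -> HIT, frames=[5,-,-] (faults so far: 1)
  step 3: ref 4 -> FAULT, frames=[5,4,-] (faults so far: 2)
  step 4: ref 5 -> HIT, frames=[5,4,-] (faults so far: 2)
  step 5: ref 4 -> HIT, frames=[5,4,-] (faults so far: 2)
  step 6: ref 4 -> HIT, frames=[5,4,-] (faults so far: 2)
  step 7: ref 3 -> FAULT, frames=[5,4,3] (faults so far: 3)
  step 8: ref 3 -> HIT, frames=[5,4,3] (faults so far: 3)
  step 9: ref 4 -> HIT, frames=[5,4,3] (faults so far: 3)
  step 10: ref 4 -> HIT, frames=[5,4,3] (faults so far: 3)
  step 11: ref 2 -> FAULT, evict 3, frames=[5,4,2] (faults so far: 4)
  step 12: ref 5 -> HIT, frames=[5,4,2] (faults so far: 4)
  step 13: ref 1 -> FAULT, evict 2, frames=[5,4,1] (faults so far: 5)
  step 14: ref 5 -> HIT, frames=[5,4,1] (faults so far: 5)
  Optimal total faults: 5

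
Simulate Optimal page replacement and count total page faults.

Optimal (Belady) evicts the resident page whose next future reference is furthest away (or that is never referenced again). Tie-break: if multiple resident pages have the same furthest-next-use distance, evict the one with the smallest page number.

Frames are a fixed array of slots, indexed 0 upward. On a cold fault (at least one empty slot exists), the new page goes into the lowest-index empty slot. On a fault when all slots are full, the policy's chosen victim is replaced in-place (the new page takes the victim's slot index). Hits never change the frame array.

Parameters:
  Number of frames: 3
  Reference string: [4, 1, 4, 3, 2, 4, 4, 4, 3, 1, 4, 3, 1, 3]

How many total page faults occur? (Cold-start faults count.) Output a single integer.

Step 0: ref 4 → FAULT, frames=[4,-,-]
Step 1: ref 1 → FAULT, frames=[4,1,-]
Step 2: ref 4 → HIT, frames=[4,1,-]
Step 3: ref 3 → FAULT, frames=[4,1,3]
Step 4: ref 2 → FAULT (evict 1), frames=[4,2,3]
Step 5: ref 4 → HIT, frames=[4,2,3]
Step 6: ref 4 → HIT, frames=[4,2,3]
Step 7: ref 4 → HIT, frames=[4,2,3]
Step 8: ref 3 → HIT, frames=[4,2,3]
Step 9: ref 1 → FAULT (evict 2), frames=[4,1,3]
Step 10: ref 4 → HIT, frames=[4,1,3]
Step 11: ref 3 → HIT, frames=[4,1,3]
Step 12: ref 1 → HIT, frames=[4,1,3]
Step 13: ref 3 → HIT, frames=[4,1,3]
Total faults: 5

Answer: 5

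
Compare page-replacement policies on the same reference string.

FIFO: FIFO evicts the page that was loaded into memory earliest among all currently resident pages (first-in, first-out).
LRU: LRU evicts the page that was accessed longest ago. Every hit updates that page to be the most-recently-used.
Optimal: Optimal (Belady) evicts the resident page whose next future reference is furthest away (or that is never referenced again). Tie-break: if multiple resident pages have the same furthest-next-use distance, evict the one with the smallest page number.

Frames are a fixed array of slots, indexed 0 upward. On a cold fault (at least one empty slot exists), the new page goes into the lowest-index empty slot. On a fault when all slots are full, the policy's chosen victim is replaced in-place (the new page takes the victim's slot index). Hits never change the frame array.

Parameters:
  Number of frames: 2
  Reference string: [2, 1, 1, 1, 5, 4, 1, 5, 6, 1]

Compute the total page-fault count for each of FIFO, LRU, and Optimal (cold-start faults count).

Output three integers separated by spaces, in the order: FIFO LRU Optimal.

--- FIFO ---
  step 0: ref 2 -> FAULT, frames=[2,-] (faults so far: 1)
  step 1: ref 1 -> FAULT, frames=[2,1] (faults so far: 2)
  step 2: ref 1 -> HIT, frames=[2,1] (faults so far: 2)
  step 3: ref 1 -> HIT, frames=[2,1] (faults so far: 2)
  step 4: ref 5 -> FAULT, evict 2, frames=[5,1] (faults so far: 3)
  step 5: ref 4 -> FAULT, evict 1, frames=[5,4] (faults so far: 4)
  step 6: ref 1 -> FAULT, evict 5, frames=[1,4] (faults so far: 5)
  step 7: ref 5 -> FAULT, evict 4, frames=[1,5] (faults so far: 6)
  step 8: ref 6 -> FAULT, evict 1, frames=[6,5] (faults so far: 7)
  step 9: ref 1 -> FAULT, evict 5, frames=[6,1] (faults so far: 8)
  FIFO total faults: 8
--- LRU ---
  step 0: ref 2 -> FAULT, frames=[2,-] (faults so far: 1)
  step 1: ref 1 -> FAULT, frames=[2,1] (faults so far: 2)
  step 2: ref 1 -> HIT, frames=[2,1] (faults so far: 2)
  step 3: ref 1 -> HIT, frames=[2,1] (faults so far: 2)
  step 4: ref 5 -> FAULT, evict 2, frames=[5,1] (faults so far: 3)
  step 5: ref 4 -> FAULT, evict 1, frames=[5,4] (faults so far: 4)
  step 6: ref 1 -> FAULT, evict 5, frames=[1,4] (faults so far: 5)
  step 7: ref 5 -> FAULT, evict 4, frames=[1,5] (faults so far: 6)
  step 8: ref 6 -> FAULT, evict 1, frames=[6,5] (faults so far: 7)
  step 9: ref 1 -> FAULT, evict 5, frames=[6,1] (faults so far: 8)
  LRU total faults: 8
--- Optimal ---
  step 0: ref 2 -> FAULT, frames=[2,-] (faults so far: 1)
  step 1: ref 1 -> FAULT, frames=[2,1] (faults so far: 2)
  step 2: ref 1 -> HIT, frames=[2,1] (faults so far: 2)
  step 3: ref 1 -> HIT, frames=[2,1] (faults so far: 2)
  step 4: ref 5 -> FAULT, evict 2, frames=[5,1] (faults so far: 3)
  step 5: ref 4 -> FAULT, evict 5, frames=[4,1] (faults so far: 4)
  step 6: ref 1 -> HIT, frames=[4,1] (faults so far: 4)
  step 7: ref 5 -> FAULT, evict 4, frames=[5,1] (faults so far: 5)
  step 8: ref 6 -> FAULT, evict 5, frames=[6,1] (faults so far: 6)
  step 9: ref 1 -> HIT, frames=[6,1] (faults so far: 6)
  Optimal total faults: 6

Answer: 8 8 6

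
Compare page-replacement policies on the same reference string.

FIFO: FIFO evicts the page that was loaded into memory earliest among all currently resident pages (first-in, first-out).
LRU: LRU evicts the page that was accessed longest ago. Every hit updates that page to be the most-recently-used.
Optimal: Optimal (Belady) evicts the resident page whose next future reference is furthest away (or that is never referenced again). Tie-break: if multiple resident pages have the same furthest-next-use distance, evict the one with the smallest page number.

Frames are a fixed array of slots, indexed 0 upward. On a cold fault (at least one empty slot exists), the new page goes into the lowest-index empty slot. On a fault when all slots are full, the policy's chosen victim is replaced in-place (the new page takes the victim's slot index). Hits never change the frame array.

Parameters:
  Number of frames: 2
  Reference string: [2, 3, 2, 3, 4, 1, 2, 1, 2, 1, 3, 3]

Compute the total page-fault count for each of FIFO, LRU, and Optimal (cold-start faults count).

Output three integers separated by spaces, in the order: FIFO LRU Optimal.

--- FIFO ---
  step 0: ref 2 -> FAULT, frames=[2,-] (faults so far: 1)
  step 1: ref 3 -> FAULT, frames=[2,3] (faults so far: 2)
  step 2: ref 2 -> HIT, frames=[2,3] (faults so far: 2)
  step 3: ref 3 -> HIT, frames=[2,3] (faults so far: 2)
  step 4: ref 4 -> FAULT, evict 2, frames=[4,3] (faults so far: 3)
  step 5: ref 1 -> FAULT, evict 3, frames=[4,1] (faults so far: 4)
  step 6: ref 2 -> FAULT, evict 4, frames=[2,1] (faults so far: 5)
  step 7: ref 1 -> HIT, frames=[2,1] (faults so far: 5)
  step 8: ref 2 -> HIT, frames=[2,1] (faults so far: 5)
  step 9: ref 1 -> HIT, frames=[2,1] (faults so far: 5)
  step 10: ref 3 -> FAULT, evict 1, frames=[2,3] (faults so far: 6)
  step 11: ref 3 -> HIT, frames=[2,3] (faults so far: 6)
  FIFO total faults: 6
--- LRU ---
  step 0: ref 2 -> FAULT, frames=[2,-] (faults so far: 1)
  step 1: ref 3 -> FAULT, frames=[2,3] (faults so far: 2)
  step 2: ref 2 -> HIT, frames=[2,3] (faults so far: 2)
  step 3: ref 3 -> HIT, frames=[2,3] (faults so far: 2)
  step 4: ref 4 -> FAULT, evict 2, frames=[4,3] (faults so far: 3)
  step 5: ref 1 -> FAULT, evict 3, frames=[4,1] (faults so far: 4)
  step 6: ref 2 -> FAULT, evict 4, frames=[2,1] (faults so far: 5)
  step 7: ref 1 -> HIT, frames=[2,1] (faults so far: 5)
  step 8: ref 2 -> HIT, frames=[2,1] (faults so far: 5)
  step 9: ref 1 -> HIT, frames=[2,1] (faults so far: 5)
  step 10: ref 3 -> FAULT, evict 2, frames=[3,1] (faults so far: 6)
  step 11: ref 3 -> HIT, frames=[3,1] (faults so far: 6)
  LRU total faults: 6
--- Optimal ---
  step 0: ref 2 -> FAULT, frames=[2,-] (faults so far: 1)
  step 1: ref 3 -> FAULT, frames=[2,3] (faults so far: 2)
  step 2: ref 2 -> HIT, frames=[2,3] (faults so far: 2)
  step 3: ref 3 -> HIT, frames=[2,3] (faults so far: 2)
  step 4: ref 4 -> FAULT, evict 3, frames=[2,4] (faults so far: 3)
  step 5: ref 1 -> FAULT, evict 4, frames=[2,1] (faults so far: 4)
  step 6: ref 2 -> HIT, frames=[2,1] (faults so far: 4)
  step 7: ref 1 -> HIT, frames=[2,1] (faults so far: 4)
  step 8: ref 2 -> HIT, frames=[2,1] (faults so far: 4)
  step 9: ref 1 -> HIT, frames=[2,1] (faults so far: 4)
  step 10: ref 3 -> FAULT, evict 1, frames=[2,3] (faults so far: 5)
  step 11: ref 3 -> HIT, frames=[2,3] (faults so far: 5)
  Optimal total faults: 5

Answer: 6 6 5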